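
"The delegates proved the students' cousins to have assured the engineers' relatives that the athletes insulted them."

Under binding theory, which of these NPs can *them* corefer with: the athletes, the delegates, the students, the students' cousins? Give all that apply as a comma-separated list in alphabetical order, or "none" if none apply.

*them* is a pronoun; Principle B requires it to be free in its binding domain — the clause headed by 'insulted'.
— the athletes: subject of the clause headed by 'insulted'; c-commands the pronoun within its binding domain — blocked (Principle B).
— the delegates: subject of the matrix clause; c-commands the pronoun but lies outside its binding domain — allowed.
— the students: possessor inside the subject DP of the clause headed by 'assured'; does not c-command the pronoun — Principle B does not apply; allowed.
— the students' cousins: subject of the clause headed by 'assured'; c-commands the pronoun but lies outside its binding domain — allowed.

the delegates, the students, the students' cousins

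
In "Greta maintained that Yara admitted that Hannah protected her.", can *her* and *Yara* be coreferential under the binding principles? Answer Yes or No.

Yes

*Yara* is an R-expression; Principle C requires it to be free (not bound by any c-commanding expression).
— her: object of the clause headed by 'protected'; the pronoun does not c-command the R-expression — coreference allowed.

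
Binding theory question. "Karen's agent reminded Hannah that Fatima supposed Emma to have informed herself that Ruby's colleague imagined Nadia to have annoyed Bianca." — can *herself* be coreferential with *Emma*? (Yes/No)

Yes

*herself* is a reflexive; Principle A requires it to be bound within its binding domain — the clause headed by 'informed'.
— Emma: subject of the clause headed by 'informed'; c-commands the reflexive within its binding domain — allowed (Principle A).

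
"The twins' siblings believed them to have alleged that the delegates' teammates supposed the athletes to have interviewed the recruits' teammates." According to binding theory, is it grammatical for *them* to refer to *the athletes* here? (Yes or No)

No

*the athletes* is an R-expression; Principle C requires it to be free (not bound by any c-commanding expression).
— them: subject of the clause headed by 'alleged'; the pronoun c-commands the R-expression — coreference blocked (Principle C).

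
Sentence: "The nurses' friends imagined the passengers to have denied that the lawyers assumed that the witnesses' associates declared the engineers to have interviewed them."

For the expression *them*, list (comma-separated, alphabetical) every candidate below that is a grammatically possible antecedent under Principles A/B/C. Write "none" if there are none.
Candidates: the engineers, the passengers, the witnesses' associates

the passengers, the witnesses' associates

*them* is a pronoun; Principle B requires it to be free in its binding domain — the clause headed by 'interviewed'.
— the engineers: subject of the clause headed by 'interviewed'; c-commands the pronoun within its binding domain — blocked (Principle B).
— the passengers: subject of the clause headed by 'denied'; c-commands the pronoun but lies outside its binding domain — allowed.
— the witnesses' associates: subject of the clause headed by 'declared'; c-commands the pronoun but lies outside its binding domain — allowed.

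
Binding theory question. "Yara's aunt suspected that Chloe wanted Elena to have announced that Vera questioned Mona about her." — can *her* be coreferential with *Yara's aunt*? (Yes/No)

Yes

*her* is a pronoun; Principle B requires it to be free in its binding domain — the clause headed by 'questioned'.
— Yara's aunt: subject of the matrix clause; c-commands the pronoun but lies outside its binding domain — allowed.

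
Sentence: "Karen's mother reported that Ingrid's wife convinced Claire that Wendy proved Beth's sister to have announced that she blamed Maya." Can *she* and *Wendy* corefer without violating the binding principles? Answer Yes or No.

Yes

*Wendy* is an R-expression; Principle C requires it to be free (not bound by any c-commanding expression).
— she: subject of the clause headed by 'blamed'; the pronoun does not c-command the R-expression — coreference allowed.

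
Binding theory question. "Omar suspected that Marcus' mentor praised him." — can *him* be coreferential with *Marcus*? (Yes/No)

Yes

*him* is a pronoun; Principle B requires it to be free in its binding domain — the clause headed by 'praised'.
— Marcus: possessor inside the subject DP of the clause headed by 'praised'; does not c-command the pronoun — Principle B does not apply; allowed.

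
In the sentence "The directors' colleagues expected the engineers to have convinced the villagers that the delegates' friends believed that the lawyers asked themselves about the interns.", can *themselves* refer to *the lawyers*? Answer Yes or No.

Yes

*themselves* is a reflexive; Principle A requires it to be bound within its binding domain — the clause headed by 'asked'.
— the lawyers: subject of the clause headed by 'asked'; c-commands the reflexive within its binding domain — allowed (Principle A).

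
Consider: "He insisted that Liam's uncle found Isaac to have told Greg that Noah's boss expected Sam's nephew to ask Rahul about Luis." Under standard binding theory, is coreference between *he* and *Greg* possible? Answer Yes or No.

*Greg* is an R-expression; Principle C requires it to be free (not bound by any c-commanding expression).
— he: subject of the matrix clause; the pronoun c-commands the R-expression — coreference blocked (Principle C).

No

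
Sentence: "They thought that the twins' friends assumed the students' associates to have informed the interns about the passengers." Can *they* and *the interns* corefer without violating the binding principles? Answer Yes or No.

No

*the interns* is an R-expression; Principle C requires it to be free (not bound by any c-commanding expression).
— they: subject of the matrix clause; the pronoun c-commands the R-expression — coreference blocked (Principle C).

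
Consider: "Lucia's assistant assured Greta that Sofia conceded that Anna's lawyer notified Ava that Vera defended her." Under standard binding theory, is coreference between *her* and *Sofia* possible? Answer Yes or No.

*Sofia* is an R-expression; Principle C requires it to be free (not bound by any c-commanding expression).
— her: object of the clause headed by 'defended'; the pronoun does not c-command the R-expression — coreference allowed.

Yes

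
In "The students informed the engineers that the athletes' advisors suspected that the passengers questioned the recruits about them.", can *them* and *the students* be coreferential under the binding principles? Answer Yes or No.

*the students* is an R-expression; Principle C requires it to be free (not bound by any c-commanding expression).
— them: second object of the clause headed by 'questioned'; the pronoun does not c-command the R-expression — coreference allowed.

Yes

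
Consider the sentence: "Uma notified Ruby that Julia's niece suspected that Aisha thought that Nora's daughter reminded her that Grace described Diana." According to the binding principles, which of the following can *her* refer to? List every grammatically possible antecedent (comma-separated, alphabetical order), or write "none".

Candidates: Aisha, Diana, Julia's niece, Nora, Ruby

*her* is a pronoun; Principle B requires it to be free in its binding domain — the clause headed by 'reminded'.
— Aisha: subject of the clause headed by 'thought'; c-commands the pronoun but lies outside its binding domain — allowed.
— Diana: object of the clause headed by 'described'; is c-commanded by the pronoun; coreference would bind this R-expression — blocked (Principle C).
— Julia's niece: subject of the clause headed by 'suspected'; c-commands the pronoun but lies outside its binding domain — allowed.
— Nora: possessor inside the subject DP of the clause headed by 'reminded'; does not c-command the pronoun — Principle B does not apply; allowed.
— Ruby: object of the matrix clause; c-commands the pronoun but lies outside its binding domain — allowed.

Aisha, Julia's niece, Nora, Ruby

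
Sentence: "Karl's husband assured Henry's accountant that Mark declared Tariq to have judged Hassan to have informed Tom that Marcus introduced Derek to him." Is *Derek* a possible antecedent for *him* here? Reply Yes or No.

*him* is a pronoun; Principle B requires it to be free in its binding domain — the clause headed by 'introduced'.
— Derek: object of the clause headed by 'introduced'; c-commands the pronoun within its binding domain — blocked (Principle B).

No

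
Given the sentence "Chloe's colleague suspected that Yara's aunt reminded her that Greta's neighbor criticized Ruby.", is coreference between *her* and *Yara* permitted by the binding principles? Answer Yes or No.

*her* is a pronoun; Principle B requires it to be free in its binding domain — the clause headed by 'reminded'.
— Yara: possessor inside the subject DP of the clause headed by 'reminded'; does not c-command the pronoun — Principle B does not apply; allowed.

Yes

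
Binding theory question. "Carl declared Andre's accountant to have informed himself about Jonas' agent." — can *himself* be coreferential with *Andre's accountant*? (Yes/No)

*himself* is a reflexive; Principle A requires it to be bound within its binding domain — the clause headed by 'informed'.
— Andre's accountant: subject of the clause headed by 'informed'; c-commands the reflexive within its binding domain — allowed (Principle A).

Yes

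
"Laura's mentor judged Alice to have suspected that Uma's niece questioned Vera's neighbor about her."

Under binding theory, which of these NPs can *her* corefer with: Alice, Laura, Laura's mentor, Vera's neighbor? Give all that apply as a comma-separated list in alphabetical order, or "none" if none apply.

Alice, Laura, Laura's mentor

*her* is a pronoun; Principle B requires it to be free in its binding domain — the clause headed by 'questioned'.
— Alice: subject of the clause headed by 'suspected'; c-commands the pronoun but lies outside its binding domain — allowed.
— Laura: possessor inside the subject DP of the matrix clause; does not c-command the pronoun — Principle B does not apply; allowed.
— Laura's mentor: subject of the matrix clause; c-commands the pronoun but lies outside its binding domain — allowed.
— Vera's neighbor: object of the clause headed by 'questioned'; c-commands the pronoun within its binding domain — blocked (Principle B).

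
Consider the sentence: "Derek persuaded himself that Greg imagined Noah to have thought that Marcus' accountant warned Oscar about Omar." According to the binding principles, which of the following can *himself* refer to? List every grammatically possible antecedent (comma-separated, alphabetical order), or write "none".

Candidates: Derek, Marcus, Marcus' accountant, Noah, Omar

*himself* is a reflexive; Principle A requires it to be bound within its binding domain — the matrix clause.
— Derek: subject of the matrix clause; c-commands the reflexive within its binding domain — allowed (Principle A).
— Marcus: possessor inside the subject DP of the clause headed by 'warned'; does not c-command the reflexive — cannot bind it (Principle A).
— Marcus' accountant: subject of the clause headed by 'warned'; does not c-command the reflexive — cannot bind it (Principle A).
— Noah: subject of the clause headed by 'thought'; does not c-command the reflexive — cannot bind it (Principle A).
— Omar: second object of the clause headed by 'warned'; does not c-command the reflexive — cannot bind it (Principle A).

Derek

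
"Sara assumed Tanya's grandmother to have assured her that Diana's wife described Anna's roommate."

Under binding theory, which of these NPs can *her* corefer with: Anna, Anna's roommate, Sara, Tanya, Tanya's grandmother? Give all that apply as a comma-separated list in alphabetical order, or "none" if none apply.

Sara, Tanya

*her* is a pronoun; Principle B requires it to be free in its binding domain — the clause headed by 'assured'.
— Anna: possessor inside the object DP of the clause headed by 'described'; is c-commanded by the pronoun; coreference would bind this R-expression — blocked (Principle C).
— Anna's roommate: object of the clause headed by 'described'; is c-commanded by the pronoun; coreference would bind this R-expression — blocked (Principle C).
— Sara: subject of the matrix clause; c-commands the pronoun but lies outside its binding domain — allowed.
— Tanya: possessor inside the subject DP of the clause headed by 'assured'; does not c-command the pronoun — Principle B does not apply; allowed.
— Tanya's grandmother: subject of the clause headed by 'assured'; c-commands the pronoun within its binding domain — blocked (Principle B).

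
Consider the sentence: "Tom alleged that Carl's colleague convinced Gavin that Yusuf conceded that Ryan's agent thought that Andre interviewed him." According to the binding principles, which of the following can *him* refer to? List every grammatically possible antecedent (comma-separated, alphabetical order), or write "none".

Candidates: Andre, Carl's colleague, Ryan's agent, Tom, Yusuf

*him* is a pronoun; Principle B requires it to be free in its binding domain — the clause headed by 'interviewed'.
— Andre: subject of the clause headed by 'interviewed'; c-commands the pronoun within its binding domain — blocked (Principle B).
— Carl's colleague: subject of the clause headed by 'convinced'; c-commands the pronoun but lies outside its binding domain — allowed.
— Ryan's agent: subject of the clause headed by 'thought'; c-commands the pronoun but lies outside its binding domain — allowed.
— Tom: subject of the matrix clause; c-commands the pronoun but lies outside its binding domain — allowed.
— Yusuf: subject of the clause headed by 'conceded'; c-commands the pronoun but lies outside its binding domain — allowed.

Carl's colleague, Ryan's agent, Tom, Yusuf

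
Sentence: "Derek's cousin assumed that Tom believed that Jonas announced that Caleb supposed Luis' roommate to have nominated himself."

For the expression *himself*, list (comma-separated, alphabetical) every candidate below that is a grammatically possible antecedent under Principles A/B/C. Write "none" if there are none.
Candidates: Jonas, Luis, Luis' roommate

*himself* is a reflexive; Principle A requires it to be bound within its binding domain — the clause headed by 'nominated'.
— Jonas: subject of the clause headed by 'announced'; c-commands the reflexive but lies outside its binding domain — cannot bind it (Principle A).
— Luis: possessor inside the subject DP of the clause headed by 'nominated'; does not c-command the reflexive — cannot bind it (Principle A).
— Luis' roommate: subject of the clause headed by 'nominated'; c-commands the reflexive within its binding domain — allowed (Principle A).

Luis' roommate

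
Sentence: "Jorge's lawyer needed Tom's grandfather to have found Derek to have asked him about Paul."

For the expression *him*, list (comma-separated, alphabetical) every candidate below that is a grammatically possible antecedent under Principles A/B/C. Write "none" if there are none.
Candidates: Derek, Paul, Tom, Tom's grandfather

*him* is a pronoun; Principle B requires it to be free in its binding domain — the clause headed by 'asked'.
— Derek: subject of the clause headed by 'asked'; c-commands the pronoun within its binding domain — blocked (Principle B).
— Paul: second object of the clause headed by 'asked'; is c-commanded by the pronoun; coreference would bind this R-expression — blocked (Principle C).
— Tom: possessor inside the subject DP of the clause headed by 'found'; does not c-command the pronoun — Principle B does not apply; allowed.
— Tom's grandfather: subject of the clause headed by 'found'; c-commands the pronoun but lies outside its binding domain — allowed.

Tom, Tom's grandfather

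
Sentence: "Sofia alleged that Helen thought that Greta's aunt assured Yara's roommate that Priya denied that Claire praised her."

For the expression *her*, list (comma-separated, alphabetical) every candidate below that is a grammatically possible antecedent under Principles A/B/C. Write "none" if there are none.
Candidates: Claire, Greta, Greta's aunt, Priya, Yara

Greta, Greta's aunt, Priya, Yara

*her* is a pronoun; Principle B requires it to be free in its binding domain — the clause headed by 'praised'.
— Claire: subject of the clause headed by 'praised'; c-commands the pronoun within its binding domain — blocked (Principle B).
— Greta: possessor inside the subject DP of the clause headed by 'assured'; does not c-command the pronoun — Principle B does not apply; allowed.
— Greta's aunt: subject of the clause headed by 'assured'; c-commands the pronoun but lies outside its binding domain — allowed.
— Priya: subject of the clause headed by 'denied'; c-commands the pronoun but lies outside its binding domain — allowed.
— Yara: possessor inside the object DP of the clause headed by 'assured'; does not c-command the pronoun — Principle B does not apply; allowed.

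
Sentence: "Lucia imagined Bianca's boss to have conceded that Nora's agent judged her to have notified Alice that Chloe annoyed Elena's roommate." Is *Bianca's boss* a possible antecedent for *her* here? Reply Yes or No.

Yes

*her* is a pronoun; Principle B requires it to be free in its binding domain — the clause headed by 'judged'.
— Bianca's boss: subject of the clause headed by 'conceded'; c-commands the pronoun but lies outside its binding domain — allowed.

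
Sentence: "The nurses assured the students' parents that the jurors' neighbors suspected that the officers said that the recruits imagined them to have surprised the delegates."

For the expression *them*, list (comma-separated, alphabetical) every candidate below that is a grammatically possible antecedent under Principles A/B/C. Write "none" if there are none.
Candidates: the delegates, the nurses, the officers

*them* is a pronoun; Principle B requires it to be free in its binding domain — the clause headed by 'imagined'.
— the delegates: object of the clause headed by 'surprised'; is c-commanded by the pronoun; coreference would bind this R-expression — blocked (Principle C).
— the nurses: subject of the matrix clause; c-commands the pronoun but lies outside its binding domain — allowed.
— the officers: subject of the clause headed by 'said'; c-commands the pronoun but lies outside its binding domain — allowed.

the nurses, the officers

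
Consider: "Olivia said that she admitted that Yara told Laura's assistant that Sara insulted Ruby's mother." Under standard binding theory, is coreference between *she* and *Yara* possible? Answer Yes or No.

No

*Yara* is an R-expression; Principle C requires it to be free (not bound by any c-commanding expression).
— she: subject of the clause headed by 'admitted'; the pronoun c-commands the R-expression — coreference blocked (Principle C).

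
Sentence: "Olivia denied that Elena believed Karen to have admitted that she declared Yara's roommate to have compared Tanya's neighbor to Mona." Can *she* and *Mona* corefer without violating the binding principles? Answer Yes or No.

*Mona* is an R-expression; Principle C requires it to be free (not bound by any c-commanding expression).
— she: subject of the clause headed by 'declared'; the pronoun c-commands the R-expression — coreference blocked (Principle C).

No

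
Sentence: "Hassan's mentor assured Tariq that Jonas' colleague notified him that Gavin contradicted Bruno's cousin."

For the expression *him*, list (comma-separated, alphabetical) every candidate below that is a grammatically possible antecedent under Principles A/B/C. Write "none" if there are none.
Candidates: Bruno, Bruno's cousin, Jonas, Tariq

Jonas, Tariq

*him* is a pronoun; Principle B requires it to be free in its binding domain — the clause headed by 'notified'.
— Bruno: possessor inside the object DP of the clause headed by 'contradicted'; is c-commanded by the pronoun; coreference would bind this R-expression — blocked (Principle C).
— Bruno's cousin: object of the clause headed by 'contradicted'; is c-commanded by the pronoun; coreference would bind this R-expression — blocked (Principle C).
— Jonas: possessor inside the subject DP of the clause headed by 'notified'; does not c-command the pronoun — Principle B does not apply; allowed.
— Tariq: object of the matrix clause; c-commands the pronoun but lies outside its binding domain — allowed.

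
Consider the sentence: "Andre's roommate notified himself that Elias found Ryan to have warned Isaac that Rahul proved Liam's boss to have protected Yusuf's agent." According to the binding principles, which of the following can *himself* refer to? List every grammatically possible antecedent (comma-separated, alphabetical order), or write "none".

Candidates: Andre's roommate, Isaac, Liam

*himself* is a reflexive; Principle A requires it to be bound within its binding domain — the matrix clause.
— Andre's roommate: subject of the matrix clause; c-commands the reflexive within its binding domain — allowed (Principle A).
— Isaac: object of the clause headed by 'warned'; does not c-command the reflexive — cannot bind it (Principle A).
— Liam: possessor inside the subject DP of the clause headed by 'protected'; does not c-command the reflexive — cannot bind it (Principle A).

Andre's roommate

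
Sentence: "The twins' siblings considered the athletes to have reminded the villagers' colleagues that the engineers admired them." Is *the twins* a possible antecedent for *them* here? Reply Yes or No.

*them* is a pronoun; Principle B requires it to be free in its binding domain — the clause headed by 'admired'.
— the twins: possessor inside the subject DP of the matrix clause; does not c-command the pronoun — Principle B does not apply; allowed.

Yes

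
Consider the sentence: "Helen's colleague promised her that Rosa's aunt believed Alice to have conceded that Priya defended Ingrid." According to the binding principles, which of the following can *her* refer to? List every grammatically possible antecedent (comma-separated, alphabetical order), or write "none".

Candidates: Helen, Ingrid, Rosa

*her* is a pronoun; Principle B requires it to be free in its binding domain — the matrix clause.
— Helen: possessor inside the subject DP of the matrix clause; does not c-command the pronoun — Principle B does not apply; allowed.
— Ingrid: object of the clause headed by 'defended'; is c-commanded by the pronoun; coreference would bind this R-expression — blocked (Principle C).
— Rosa: possessor inside the subject DP of the clause headed by 'believed'; is c-commanded by the pronoun; coreference would bind this R-expression — blocked (Principle C).

Helen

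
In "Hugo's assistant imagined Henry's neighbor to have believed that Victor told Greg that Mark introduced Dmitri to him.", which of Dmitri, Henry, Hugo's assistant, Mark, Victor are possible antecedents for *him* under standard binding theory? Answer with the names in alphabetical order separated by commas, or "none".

Henry, Hugo's assistant, Victor

*him* is a pronoun; Principle B requires it to be free in its binding domain — the clause headed by 'introduced'.
— Dmitri: object of the clause headed by 'introduced'; c-commands the pronoun within its binding domain — blocked (Principle B).
— Henry: possessor inside the subject DP of the clause headed by 'believed'; does not c-command the pronoun — Principle B does not apply; allowed.
— Hugo's assistant: subject of the matrix clause; c-commands the pronoun but lies outside its binding domain — allowed.
— Mark: subject of the clause headed by 'introduced'; c-commands the pronoun within its binding domain — blocked (Principle B).
— Victor: subject of the clause headed by 'told'; c-commands the pronoun but lies outside its binding domain — allowed.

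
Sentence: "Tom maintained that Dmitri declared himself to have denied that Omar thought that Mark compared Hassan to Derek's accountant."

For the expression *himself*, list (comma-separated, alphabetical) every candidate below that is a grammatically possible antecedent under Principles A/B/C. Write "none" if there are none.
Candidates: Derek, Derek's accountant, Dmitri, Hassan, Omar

Dmitri

*himself* is a reflexive; Principle A requires it to be bound within its binding domain — the clause headed by 'declared'.
— Derek: possessor inside the second object DP of the clause headed by 'compared'; does not c-command the reflexive — cannot bind it (Principle A).
— Derek's accountant: second object of the clause headed by 'compared'; does not c-command the reflexive — cannot bind it (Principle A).
— Dmitri: subject of the clause headed by 'declared'; c-commands the reflexive within its binding domain — allowed (Principle A).
— Hassan: object of the clause headed by 'compared'; does not c-command the reflexive — cannot bind it (Principle A).
— Omar: subject of the clause headed by 'thought'; does not c-command the reflexive — cannot bind it (Principle A).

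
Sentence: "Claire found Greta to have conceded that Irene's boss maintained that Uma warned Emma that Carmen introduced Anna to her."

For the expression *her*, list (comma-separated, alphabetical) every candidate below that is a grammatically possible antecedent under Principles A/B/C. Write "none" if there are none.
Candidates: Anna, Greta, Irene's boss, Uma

Greta, Irene's boss, Uma

*her* is a pronoun; Principle B requires it to be free in its binding domain — the clause headed by 'introduced'.
— Anna: object of the clause headed by 'introduced'; c-commands the pronoun within its binding domain — blocked (Principle B).
— Greta: subject of the clause headed by 'conceded'; c-commands the pronoun but lies outside its binding domain — allowed.
— Irene's boss: subject of the clause headed by 'maintained'; c-commands the pronoun but lies outside its binding domain — allowed.
— Uma: subject of the clause headed by 'warned'; c-commands the pronoun but lies outside its binding domain — allowed.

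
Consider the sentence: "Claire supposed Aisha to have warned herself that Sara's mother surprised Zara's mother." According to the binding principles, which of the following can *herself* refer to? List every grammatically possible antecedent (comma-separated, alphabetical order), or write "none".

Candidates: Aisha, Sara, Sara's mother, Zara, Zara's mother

*herself* is a reflexive; Principle A requires it to be bound within its binding domain — the clause headed by 'warned'.
— Aisha: subject of the clause headed by 'warned'; c-commands the reflexive within its binding domain — allowed (Principle A).
— Sara: possessor inside the subject DP of the clause headed by 'surprised'; does not c-command the reflexive — cannot bind it (Principle A).
— Sara's mother: subject of the clause headed by 'surprised'; does not c-command the reflexive — cannot bind it (Principle A).
— Zara: possessor inside the object DP of the clause headed by 'surprised'; does not c-command the reflexive — cannot bind it (Principle A).
— Zara's mother: object of the clause headed by 'surprised'; does not c-command the reflexive — cannot bind it (Principle A).

Aisha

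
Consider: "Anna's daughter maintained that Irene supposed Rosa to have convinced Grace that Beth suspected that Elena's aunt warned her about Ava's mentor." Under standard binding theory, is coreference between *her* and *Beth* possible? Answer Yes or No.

*Beth* is an R-expression; Principle C requires it to be free (not bound by any c-commanding expression).
— her: object of the clause headed by 'warned'; the pronoun does not c-command the R-expression — coreference allowed.

Yes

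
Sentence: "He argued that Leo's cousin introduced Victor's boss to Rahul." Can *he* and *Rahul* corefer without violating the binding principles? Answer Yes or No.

*Rahul* is an R-expression; Principle C requires it to be free (not bound by any c-commanding expression).
— he: subject of the matrix clause; the pronoun c-commands the R-expression — coreference blocked (Principle C).

No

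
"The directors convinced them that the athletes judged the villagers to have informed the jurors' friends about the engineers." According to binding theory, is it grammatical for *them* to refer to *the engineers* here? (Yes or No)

No

*the engineers* is an R-expression; Principle C requires it to be free (not bound by any c-commanding expression).
— them: object of the matrix clause; the pronoun c-commands the R-expression — coreference blocked (Principle C).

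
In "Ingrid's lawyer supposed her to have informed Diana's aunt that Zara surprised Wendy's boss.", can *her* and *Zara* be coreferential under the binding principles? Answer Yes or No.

*Zara* is an R-expression; Principle C requires it to be free (not bound by any c-commanding expression).
— her: subject of the clause headed by 'informed'; the pronoun c-commands the R-expression — coreference blocked (Principle C).

No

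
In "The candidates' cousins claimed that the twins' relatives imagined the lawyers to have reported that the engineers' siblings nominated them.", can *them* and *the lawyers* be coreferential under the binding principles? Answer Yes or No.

*the lawyers* is an R-expression; Principle C requires it to be free (not bound by any c-commanding expression).
— them: object of the clause headed by 'nominated'; the pronoun does not c-command the R-expression — coreference allowed.

Yes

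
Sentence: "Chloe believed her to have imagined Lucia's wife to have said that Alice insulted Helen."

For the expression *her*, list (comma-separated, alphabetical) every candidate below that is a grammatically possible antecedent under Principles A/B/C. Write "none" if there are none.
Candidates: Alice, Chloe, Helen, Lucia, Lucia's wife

*her* is a pronoun; Principle B requires it to be free in its binding domain — the matrix clause.
— Alice: subject of the clause headed by 'insulted'; is c-commanded by the pronoun; coreference would bind this R-expression — blocked (Principle C).
— Chloe: subject of the matrix clause; c-commands the pronoun within its binding domain — blocked (Principle B).
— Helen: object of the clause headed by 'insulted'; is c-commanded by the pronoun; coreference would bind this R-expression — blocked (Principle C).
— Lucia: possessor inside the subject DP of the clause headed by 'said'; is c-commanded by the pronoun; coreference would bind this R-expression — blocked (Principle C).
— Lucia's wife: subject of the clause headed by 'said'; is c-commanded by the pronoun; coreference would bind this R-expression — blocked (Principle C).

none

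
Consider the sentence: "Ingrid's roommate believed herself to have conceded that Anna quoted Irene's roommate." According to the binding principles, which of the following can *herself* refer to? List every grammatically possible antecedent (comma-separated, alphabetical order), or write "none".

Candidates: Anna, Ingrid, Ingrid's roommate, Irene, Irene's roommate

Ingrid's roommate

*herself* is a reflexive; Principle A requires it to be bound within its binding domain — the matrix clause.
— Anna: subject of the clause headed by 'quoted'; does not c-command the reflexive — cannot bind it (Principle A).
— Ingrid: possessor inside the subject DP of the matrix clause; does not c-command the reflexive — cannot bind it (Principle A).
— Ingrid's roommate: subject of the matrix clause; c-commands the reflexive within its binding domain — allowed (Principle A).
— Irene: possessor inside the object DP of the clause headed by 'quoted'; does not c-command the reflexive — cannot bind it (Principle A).
— Irene's roommate: object of the clause headed by 'quoted'; does not c-command the reflexive — cannot bind it (Principle A).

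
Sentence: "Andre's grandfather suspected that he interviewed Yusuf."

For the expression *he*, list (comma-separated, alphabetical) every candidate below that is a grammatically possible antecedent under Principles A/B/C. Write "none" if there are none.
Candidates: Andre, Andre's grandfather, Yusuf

Andre, Andre's grandfather

*he* is a pronoun; Principle B requires it to be free in its binding domain — the clause headed by 'interviewed'.
— Andre: possessor inside the subject DP of the matrix clause; does not c-command the pronoun — Principle B does not apply; allowed.
— Andre's grandfather: subject of the matrix clause; c-commands the pronoun but lies outside its binding domain — allowed.
— Yusuf: object of the clause headed by 'interviewed'; is c-commanded by the pronoun; coreference would bind this R-expression — blocked (Principle C).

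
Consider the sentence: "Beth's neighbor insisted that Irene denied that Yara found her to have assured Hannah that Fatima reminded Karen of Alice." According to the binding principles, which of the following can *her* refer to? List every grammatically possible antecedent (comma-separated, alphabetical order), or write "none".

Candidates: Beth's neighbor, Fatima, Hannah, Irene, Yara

*her* is a pronoun; Principle B requires it to be free in its binding domain — the clause headed by 'found'.
— Beth's neighbor: subject of the matrix clause; c-commands the pronoun but lies outside its binding domain — allowed.
— Fatima: subject of the clause headed by 'reminded'; is c-commanded by the pronoun; coreference would bind this R-expression — blocked (Principle C).
— Hannah: object of the clause headed by 'assured'; is c-commanded by the pronoun; coreference would bind this R-expression — blocked (Principle C).
— Irene: subject of the clause headed by 'denied'; c-commands the pronoun but lies outside its binding domain — allowed.
— Yara: subject of the clause headed by 'found'; c-commands the pronoun within its binding domain — blocked (Principle B).

Beth's neighbor, Irene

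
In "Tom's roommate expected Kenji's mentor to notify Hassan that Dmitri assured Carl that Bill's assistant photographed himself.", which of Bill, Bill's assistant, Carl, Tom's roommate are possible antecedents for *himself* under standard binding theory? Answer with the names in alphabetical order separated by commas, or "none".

*himself* is a reflexive; Principle A requires it to be bound within its binding domain — the clause headed by 'photographed'.
— Bill: possessor inside the subject DP of the clause headed by 'photographed'; does not c-command the reflexive — cannot bind it (Principle A).
— Bill's assistant: subject of the clause headed by 'photographed'; c-commands the reflexive within its binding domain — allowed (Principle A).
— Carl: object of the clause headed by 'assured'; c-commands the reflexive but lies outside its binding domain — cannot bind it (Principle A).
— Tom's roommate: subject of the matrix clause; c-commands the reflexive but lies outside its binding domain — cannot bind it (Principle A).

Bill's assistant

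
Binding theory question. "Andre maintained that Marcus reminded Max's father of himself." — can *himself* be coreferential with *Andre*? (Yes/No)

No

*himself* is a reflexive; Principle A requires it to be bound within its binding domain — the clause headed by 'reminded'.
— Andre: subject of the matrix clause; c-commands the reflexive but lies outside its binding domain — cannot bind it (Principle A).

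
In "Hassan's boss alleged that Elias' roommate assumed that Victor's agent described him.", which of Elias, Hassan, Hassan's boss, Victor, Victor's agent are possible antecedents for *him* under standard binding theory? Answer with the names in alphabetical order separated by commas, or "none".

*him* is a pronoun; Principle B requires it to be free in its binding domain — the clause headed by 'described'.
— Elias: possessor inside the subject DP of the clause headed by 'assumed'; does not c-command the pronoun — Principle B does not apply; allowed.
— Hassan: possessor inside the subject DP of the matrix clause; does not c-command the pronoun — Principle B does not apply; allowed.
— Hassan's boss: subject of the matrix clause; c-commands the pronoun but lies outside its binding domain — allowed.
— Victor: possessor inside the subject DP of the clause headed by 'described'; does not c-command the pronoun — Principle B does not apply; allowed.
— Victor's agent: subject of the clause headed by 'described'; c-commands the pronoun within its binding domain — blocked (Principle B).

Elias, Hassan, Hassan's boss, Victor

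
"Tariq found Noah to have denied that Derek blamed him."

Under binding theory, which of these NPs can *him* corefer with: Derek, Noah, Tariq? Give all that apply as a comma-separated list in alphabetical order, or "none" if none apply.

Noah, Tariq

*him* is a pronoun; Principle B requires it to be free in its binding domain — the clause headed by 'blamed'.
— Derek: subject of the clause headed by 'blamed'; c-commands the pronoun within its binding domain — blocked (Principle B).
— Noah: subject of the clause headed by 'denied'; c-commands the pronoun but lies outside its binding domain — allowed.
— Tariq: subject of the matrix clause; c-commands the pronoun but lies outside its binding domain — allowed.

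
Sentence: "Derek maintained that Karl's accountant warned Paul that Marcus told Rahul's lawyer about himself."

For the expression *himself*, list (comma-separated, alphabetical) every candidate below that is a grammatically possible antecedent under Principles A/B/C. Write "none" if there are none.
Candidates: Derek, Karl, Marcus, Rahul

Marcus

*himself* is a reflexive; Principle A requires it to be bound within its binding domain — the clause headed by 'told'.
— Derek: subject of the matrix clause; c-commands the reflexive but lies outside its binding domain — cannot bind it (Principle A).
— Karl: possessor inside the subject DP of the clause headed by 'warned'; does not c-command the reflexive — cannot bind it (Principle A).
— Marcus: subject of the clause headed by 'told'; c-commands the reflexive within its binding domain — allowed (Principle A).
— Rahul: possessor inside the object DP of the clause headed by 'told'; does not c-command the reflexive — cannot bind it (Principle A).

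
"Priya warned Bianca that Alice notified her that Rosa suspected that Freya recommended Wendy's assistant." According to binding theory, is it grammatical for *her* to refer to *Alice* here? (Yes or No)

No

*Alice* is an R-expression; Principle C requires it to be free (not bound by any c-commanding expression).
— her: object of the clause headed by 'notified'; the R-expression locally c-commands the pronoun — coreference blocked (Principle B on the pronoun).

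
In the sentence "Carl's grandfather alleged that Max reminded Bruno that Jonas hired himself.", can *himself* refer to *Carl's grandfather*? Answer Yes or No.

*himself* is a reflexive; Principle A requires it to be bound within its binding domain — the clause headed by 'hired'.
— Carl's grandfather: subject of the matrix clause; c-commands the reflexive but lies outside its binding domain — cannot bind it (Principle A).

No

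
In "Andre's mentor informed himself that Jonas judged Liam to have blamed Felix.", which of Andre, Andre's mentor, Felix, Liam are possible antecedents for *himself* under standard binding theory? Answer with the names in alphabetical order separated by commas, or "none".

*himself* is a reflexive; Principle A requires it to be bound within its binding domain — the matrix clause.
— Andre: possessor inside the subject DP of the matrix clause; does not c-command the reflexive — cannot bind it (Principle A).
— Andre's mentor: subject of the matrix clause; c-commands the reflexive within its binding domain — allowed (Principle A).
— Felix: object of the clause headed by 'blamed'; does not c-command the reflexive — cannot bind it (Principle A).
— Liam: subject of the clause headed by 'blamed'; does not c-command the reflexive — cannot bind it (Principle A).

Andre's mentor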